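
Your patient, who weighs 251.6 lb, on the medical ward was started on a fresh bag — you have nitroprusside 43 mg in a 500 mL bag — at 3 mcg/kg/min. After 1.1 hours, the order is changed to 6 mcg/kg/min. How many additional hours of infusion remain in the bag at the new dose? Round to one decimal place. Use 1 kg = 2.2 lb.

Initial rate:
Weight = 251.6 lb ÷ 2.2 lb/kg = 114.3636 kg
Dose = 3 mcg/kg/min × 114.3636 kg = 343.0909 mcg/min
343.0909 mcg/min × 60 min/hr = 20585.45 mcg/hr
Concentration = 43 mg ÷ 500 mL = 0.086 mg/mL = 86 mcg/mL
Rate = 20585.45 mcg/hr ÷ 86 mcg/mL = 239.3658 mL/hr
Volume infused so far = 239.3658 mL/hr × 1.1 hr = 263.3023 mL
Volume remaining = 500 − 263.3023 = 236.6977 mL
New rate:
Dose = 6 mcg/kg/min × 114.3636 kg = 686.1818 mcg/min
686.1818 mcg/min × 60 min/hr = 41170.91 mcg/hr
Rate = 41170.91 mcg/hr ÷ 86 mcg/mL = 478.7315 mL/hr
Time remaining = 236.6977 mL ÷ 478.7315 mL/hr = 0.4944268 hr

0.5 hours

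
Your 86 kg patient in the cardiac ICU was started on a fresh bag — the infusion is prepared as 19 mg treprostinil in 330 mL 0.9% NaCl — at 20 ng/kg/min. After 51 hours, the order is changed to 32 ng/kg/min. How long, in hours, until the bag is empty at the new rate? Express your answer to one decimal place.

Initial rate:
Dose = 20 ng/kg/min × 86 kg = 1720 ng/min
1720 ng/min × 60 min/hr = 103200 ng/hr
Concentration = 19 mg ÷ 330 mL = 0.05757576 mg/mL = 57575.76 ng/mL
Rate = 103200 ng/hr ÷ 57575.76 ng/mL = 1.792421 mL/hr
Volume infused so far = 1.792421 mL/hr × 51 hr = 91.41347 mL
Volume remaining = 330 − 91.41347 = 238.5865 mL
New rate:
Dose = 32 ng/kg/min × 86 kg = 2752 ng/min
2752 ng/min × 60 min/hr = 165120 ng/hr
Rate = 165120 ng/hr ÷ 57575.76 ng/mL = 2.867874 mL/hr
Time remaining = 238.5865 mL ÷ 2.867874 mL/hr = 83.19283 hr

83.2 hours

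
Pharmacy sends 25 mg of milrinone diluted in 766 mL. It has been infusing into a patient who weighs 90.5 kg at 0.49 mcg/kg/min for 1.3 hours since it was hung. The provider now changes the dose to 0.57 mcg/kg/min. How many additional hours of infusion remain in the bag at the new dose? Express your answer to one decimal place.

Initial rate:
Dose = 0.49 mcg/kg/min × 90.5 kg = 44.345 mcg/min
44.345 mcg/min × 60 min/hr = 2660.7 mcg/hr
Concentration = 25 mg ÷ 766 mL = 0.03263708 mg/mL = 32.63708 mcg/mL
Rate = 2660.7 mcg/hr ÷ 32.63708 mcg/mL = 81.52385 mL/hr
Volume infused so far = 81.52385 mL/hr × 1.3 hr = 105.981 mL
Volume remaining = 766 − 105.981 = 660.019 mL
New rate:
Dose = 0.57 mcg/kg/min × 90.5 kg = 51.585 mcg/min
51.585 mcg/min × 60 min/hr = 3095.1 mcg/hr
Rate = 3095.1 mcg/hr ÷ 32.63708 mcg/mL = 94.83386 mL/hr
Time remaining = 660.019 mL ÷ 94.83386 mL/hr = 6.95974 hr

7.0 hours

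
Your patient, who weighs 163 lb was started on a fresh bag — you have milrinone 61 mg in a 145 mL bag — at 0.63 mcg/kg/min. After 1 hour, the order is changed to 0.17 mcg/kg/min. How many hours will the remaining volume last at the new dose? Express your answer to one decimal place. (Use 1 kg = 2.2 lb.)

Initial rate:
Weight = 163 lb ÷ 2.2 lb/kg = 74.09091 kg
Dose = 0.63 mcg/kg/min × 74.09091 kg = 46.67727 mcg/min
46.67727 mcg/min × 60 min/hr = 2800.636 mcg/hr
Concentration = 61 mg ÷ 145 mL = 0.4206897 mg/mL = 420.6897 mcg/mL
Rate = 2800.636 mcg/hr ÷ 420.6897 mcg/mL = 6.65725 mL/hr
Volume infused so far = 6.65725 mL/hr × 1 hr = 6.65725 mL
Volume remaining = 145 − 6.65725 = 138.3427 mL
New rate:
Dose = 0.17 mcg/kg/min × 74.09091 kg = 12.59545 mcg/min
12.59545 mcg/min × 60 min/hr = 755.7273 mcg/hr
Rate = 755.7273 mcg/hr ÷ 420.6897 mcg/mL = 1.796401 mL/hr
Time remaining = 138.3427 mL ÷ 1.796401 mL/hr = 77.01107 hr

77.0 hours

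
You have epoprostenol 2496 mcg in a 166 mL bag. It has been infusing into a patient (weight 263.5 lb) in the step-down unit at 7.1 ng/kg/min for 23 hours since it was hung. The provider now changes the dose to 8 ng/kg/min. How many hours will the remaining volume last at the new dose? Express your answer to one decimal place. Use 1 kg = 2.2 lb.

Initial rate:
Weight = 263.5 lb ÷ 2.2 lb/kg = 119.7727 kg
Dose = 7.1 ng/kg/min × 119.7727 kg = 850.3864 ng/min
850.3864 ng/min × 60 min/hr = 51023.18 ng/hr
Concentration = 2496 mcg ÷ 166 mL = 15.03614 mcg/mL = 15036.14 ng/mL
Rate = 51023.18 ng/hr ÷ 15036.14 ng/mL = 3.393369 mL/hr
Volume infused so far = 3.393369 mL/hr × 23 hr = 78.04748 mL
Volume remaining = 166 − 78.04748 = 87.95252 mL
New rate:
Dose = 8 ng/kg/min × 119.7727 kg = 958.1818 ng/min
958.1818 ng/min × 60 min/hr = 57490.91 ng/hr
Rate = 57490.91 ng/hr ÷ 15036.14 ng/mL = 3.823514 mL/hr
Time remaining = 87.95252 mL ÷ 3.823514 mL/hr = 23.00306 hr

23.0 hours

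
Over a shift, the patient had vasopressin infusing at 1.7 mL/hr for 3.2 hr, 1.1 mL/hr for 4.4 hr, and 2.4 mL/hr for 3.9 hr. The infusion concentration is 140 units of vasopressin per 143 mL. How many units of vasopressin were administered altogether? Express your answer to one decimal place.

19.2 units

Concentration = 140 units ÷ 143 mL = 0.979021 units/mL
Stage 1: 1.7 mL/hr × 3.2 hr = 5.44 mL → 5.44 mL × 0.979021 units/mL = 5.325874 units
Stage 2: 1.1 mL/hr × 4.4 hr = 4.84 mL → 4.84 mL × 0.979021 units/mL = 4.738462 units
Stage 3: 2.4 mL/hr × 3.9 hr = 9.36 mL → 9.36 mL × 0.979021 units/mL = 9.163636 units
Total = 5.325874 + 4.738462 + 9.163636 = 19.22797 units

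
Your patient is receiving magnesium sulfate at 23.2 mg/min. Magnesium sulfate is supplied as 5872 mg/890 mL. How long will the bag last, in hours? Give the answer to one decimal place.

4.2 hours

23.2 mg/min × 60 min/hr = 1392 mg/hr
Concentration = 5872 mg ÷ 890 mL = 6.597753 mg/mL
Rate = 1392 mg/hr ÷ 6.597753 mg/mL = 210.9809 mL/hr
Duration = 890 mL ÷ 210.9809 mL/hr = 4.218391 hr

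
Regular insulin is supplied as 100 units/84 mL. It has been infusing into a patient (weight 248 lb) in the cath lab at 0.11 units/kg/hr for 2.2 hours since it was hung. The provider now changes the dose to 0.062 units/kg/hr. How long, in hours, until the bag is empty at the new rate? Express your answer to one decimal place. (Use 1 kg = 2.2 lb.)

Initial rate:
Weight = 248 lb ÷ 2.2 lb/kg = 112.7273 kg
Dose = 0.11 units/kg/hr × 112.7273 kg = 12.4 units/hr
Concentration = 100 units ÷ 84 mL = 1.190476 units/mL
Rate = 12.4 units/hr ÷ 1.190476 units/mL = 10.416 mL/hr
Volume infused so far = 10.416 mL/hr × 2.2 hr = 22.9152 mL
Volume remaining = 84 − 22.9152 = 61.0848 mL
New rate:
Dose = 0.062 units/kg/hr × 112.7273 kg = 6.989091 units/hr
Rate = 6.989091 units/hr ÷ 1.190476 units/mL = 5.870836 mL/hr
Time remaining = 61.0848 mL ÷ 5.870836 mL/hr = 10.40479 hr

10.4 hours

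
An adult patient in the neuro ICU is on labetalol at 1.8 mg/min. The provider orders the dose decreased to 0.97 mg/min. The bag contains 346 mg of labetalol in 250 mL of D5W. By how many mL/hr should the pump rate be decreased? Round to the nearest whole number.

36 mL/hr

At the current dose:
1.8 mg/min × 60 min/hr = 108 mg/hr
Concentration = 346 mg ÷ 250 mL = 1.384 mg/mL
Rate = 108 mg/hr ÷ 1.384 mg/mL = 78.03468 mL/hr
At the new dose:
0.97 mg/min × 60 min/hr = 58.2 mg/hr
Rate = 58.2 mg/hr ÷ 1.384 mg/mL = 42.05202 mL/hr
Change = 42.05202 − 78.03468 = -35.98266 mL/hr → 35.98266 mL/hr decrease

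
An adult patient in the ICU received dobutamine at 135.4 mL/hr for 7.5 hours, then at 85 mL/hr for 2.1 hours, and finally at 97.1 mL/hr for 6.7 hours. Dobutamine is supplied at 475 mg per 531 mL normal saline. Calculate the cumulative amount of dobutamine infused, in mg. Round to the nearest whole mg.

Concentration = 475 mg ÷ 531 mL = 0.8945386 mg/mL
Stage 1: 135.4 mL/hr × 7.5 hr = 1015.5 mL → 1015.5 mL × 0.8945386 mg/mL = 908.404 mg
Stage 2: 85 mL/hr × 2.1 hr = 178.5 mL → 178.5 mL × 0.8945386 mg/mL = 159.6751 mg
Stage 3: 97.1 mL/hr × 6.7 hr = 650.57 mL → 650.57 mL × 0.8945386 mg/mL = 581.96 mg
Total = 908.404 + 159.6751 + 581.96 = 1650.039 mg

1650 mg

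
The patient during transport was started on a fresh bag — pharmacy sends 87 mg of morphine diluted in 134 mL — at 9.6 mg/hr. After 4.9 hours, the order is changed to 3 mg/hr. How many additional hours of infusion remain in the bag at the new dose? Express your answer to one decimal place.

13.3 hours

Initial rate:
Concentration = 87 mg ÷ 134 mL = 0.6492537 mg/mL
Rate = 9.6 mg/hr ÷ 0.6492537 mg/mL = 14.78621 mL/hr
Volume infused so far = 14.78621 mL/hr × 4.9 hr = 72.45241 mL
Volume remaining = 134 − 72.45241 = 61.54759 mL
New rate:
Rate = 3 mg/hr ÷ 0.6492537 mg/mL = 4.62069 mL/hr
Time remaining = 61.54759 mL ÷ 4.62069 mL/hr = 13.32 hr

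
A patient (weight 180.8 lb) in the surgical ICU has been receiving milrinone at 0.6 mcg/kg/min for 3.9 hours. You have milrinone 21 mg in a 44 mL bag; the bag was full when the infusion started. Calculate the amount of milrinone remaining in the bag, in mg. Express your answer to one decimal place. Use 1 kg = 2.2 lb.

Weight = 180.8 lb ÷ 2.2 lb/kg = 82.18182 kg
Dose = 0.6 mcg/kg/min × 82.18182 kg = 49.30909 mcg/min
49.30909 mcg/min × 60 min/hr = 2958.545 mcg/hr
Concentration = 21 mg ÷ 44 mL = 0.4772727 mg/mL = 477.2727 mcg/mL
Rate = 2958.545 mcg/hr ÷ 477.2727 mcg/mL = 6.198857 mL/hr
Volume infused = 6.198857 mL/hr × 3.9 hr = 24.17554 mL
Volume remaining = 44 − 24.17554 = 19.82446 mL
Drug remaining = 19.82446 mL × 477.2727 mcg/mL = 9461.673 mcg = 9.461673 mg

9.5 mg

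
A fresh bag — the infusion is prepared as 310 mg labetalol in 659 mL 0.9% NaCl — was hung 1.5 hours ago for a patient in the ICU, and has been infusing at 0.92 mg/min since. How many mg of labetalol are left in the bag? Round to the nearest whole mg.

227 mg

0.92 mg/min × 60 min/hr = 55.2 mg/hr
Concentration = 310 mg ÷ 659 mL = 0.4704097 mg/mL
Rate = 55.2 mg/hr ÷ 0.4704097 mg/mL = 117.3445 mL/hr
Volume infused = 117.3445 mL/hr × 1.5 hr = 176.0168 mL
Volume remaining = 659 − 176.0168 = 482.9832 mL
Drug remaining = 482.9832 mL × 0.4704097 mg/mL = 227.2 mg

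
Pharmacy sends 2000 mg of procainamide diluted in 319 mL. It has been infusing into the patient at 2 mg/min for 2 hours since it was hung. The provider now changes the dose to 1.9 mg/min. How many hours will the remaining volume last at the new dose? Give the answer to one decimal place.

Initial rate:
2 mg/min × 60 min/hr = 120 mg/hr
Concentration = 2000 mg ÷ 319 mL = 6.269592 mg/mL
Rate = 120 mg/hr ÷ 6.269592 mg/mL = 19.14 mL/hr
Volume infused so far = 19.14 mL/hr × 2 hr = 38.28 mL
Volume remaining = 319 − 38.28 = 280.72 mL
New rate:
1.9 mg/min × 60 min/hr = 114 mg/hr
Rate = 114 mg/hr ÷ 6.269592 mg/mL = 18.183 mL/hr
Time remaining = 280.72 mL ÷ 18.183 mL/hr = 15.4386 hr

15.4 hours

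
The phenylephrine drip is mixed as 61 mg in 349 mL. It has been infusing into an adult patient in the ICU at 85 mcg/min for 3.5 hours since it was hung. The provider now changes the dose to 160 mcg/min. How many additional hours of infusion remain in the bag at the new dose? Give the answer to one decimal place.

4.5 hours

Initial rate:
85 mcg/min × 60 min/hr = 5100 mcg/hr
Concentration = 61 mg ÷ 349 mL = 0.1747851 mg/mL = 174.7851 mcg/mL
Rate = 5100 mcg/hr ÷ 174.7851 mcg/mL = 29.17869 mL/hr
Volume infused so far = 29.17869 mL/hr × 3.5 hr = 102.1254 mL
Volume remaining = 349 − 102.1254 = 246.8746 mL
New rate:
160 mcg/min × 60 min/hr = 9600 mcg/hr
Rate = 9600 mcg/hr ÷ 174.7851 mcg/mL = 54.92459 mL/hr
Time remaining = 246.8746 mL ÷ 54.92459 mL/hr = 4.494792 hr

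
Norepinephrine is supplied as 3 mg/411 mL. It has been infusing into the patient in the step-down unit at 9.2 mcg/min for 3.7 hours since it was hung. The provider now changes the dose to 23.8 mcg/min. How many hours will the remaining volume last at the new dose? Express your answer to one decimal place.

Initial rate:
9.2 mcg/min × 60 min/hr = 552 mcg/hr
Concentration = 3 mg ÷ 411 mL = 0.00729927 mg/mL = 7.29927 mcg/mL
Rate = 552 mcg/hr ÷ 7.29927 mcg/mL = 75.624 mL/hr
Volume infused so far = 75.624 mL/hr × 3.7 hr = 279.8088 mL
Volume remaining = 411 − 279.8088 = 131.1912 mL
New rate:
23.8 mcg/min × 60 min/hr = 1428 mcg/hr
Rate = 1428 mcg/hr ÷ 7.29927 mcg/mL = 195.636 mL/hr
Time remaining = 131.1912 mL ÷ 195.636 mL/hr = 0.6705882 hr

0.7 hours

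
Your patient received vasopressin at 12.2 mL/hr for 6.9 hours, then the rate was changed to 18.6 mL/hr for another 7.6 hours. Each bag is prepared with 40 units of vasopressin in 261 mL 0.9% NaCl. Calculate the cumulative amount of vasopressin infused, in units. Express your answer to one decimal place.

Concentration = 40 units ÷ 261 mL = 0.1532567 units/mL
Stage 1: 12.2 mL/hr × 6.9 hr = 84.18 mL → 84.18 mL × 0.1532567 units/mL = 12.90115 units
Stage 2: 18.6 mL/hr × 7.6 hr = 141.36 mL → 141.36 mL × 0.1532567 units/mL = 21.66437 units
Total = 12.90115 + 21.66437 = 34.56552 units

34.6 units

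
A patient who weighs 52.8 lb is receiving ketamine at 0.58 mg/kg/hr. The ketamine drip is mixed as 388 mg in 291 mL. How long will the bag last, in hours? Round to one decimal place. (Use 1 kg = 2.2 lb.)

27.9 hours

Weight = 52.8 lb ÷ 2.2 lb/kg = 24 kg
Dose = 0.58 mg/kg/hr × 24 kg = 13.92 mg/hr
Concentration = 388 mg ÷ 291 mL = 1.333333 mg/mL
Rate = 13.92 mg/hr ÷ 1.333333 mg/mL = 10.44 mL/hr
Duration = 291 mL ÷ 10.44 mL/hr = 27.87356 hr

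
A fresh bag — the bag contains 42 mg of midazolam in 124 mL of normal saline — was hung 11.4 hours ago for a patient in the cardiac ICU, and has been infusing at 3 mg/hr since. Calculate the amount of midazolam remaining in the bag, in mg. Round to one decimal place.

Concentration = 42 mg ÷ 124 mL = 0.3387097 mg/mL
Rate = 3 mg/hr ÷ 0.3387097 mg/mL = 8.857143 mL/hr
Volume infused = 8.857143 mL/hr × 11.4 hr = 100.9714 mL
Volume remaining = 124 − 100.9714 = 23.02857 mL
Drug remaining = 23.02857 mL × 0.3387097 mg/mL = 7.8 mg

7.8 mg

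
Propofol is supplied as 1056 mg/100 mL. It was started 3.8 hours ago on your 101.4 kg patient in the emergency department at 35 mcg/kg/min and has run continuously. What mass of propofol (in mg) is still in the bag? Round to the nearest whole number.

247 mg

Dose = 35 mcg/kg/min × 101.4 kg = 3549 mcg/min
3549 mcg/min × 60 min/hr = 212940 mcg/hr
Concentration = 1056 mg ÷ 100 mL = 10.56 mg/mL = 10560 mcg/mL
Rate = 212940 mcg/hr ÷ 10560 mcg/mL = 20.16477 mL/hr
Volume infused = 20.16477 mL/hr × 3.8 hr = 76.62614 mL
Volume remaining = 100 − 76.62614 = 23.37386 mL
Drug remaining = 23.37386 mL × 10560 mcg/mL = 246828 mcg = 246.828 mg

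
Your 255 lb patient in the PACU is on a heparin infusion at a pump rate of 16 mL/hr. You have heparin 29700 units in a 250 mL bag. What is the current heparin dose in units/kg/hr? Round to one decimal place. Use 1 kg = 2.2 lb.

16.4 units/kg/hr

Weight = 255 lb ÷ 2.2 lb/kg = 115.9091 kg
Concentration = 29700 units ÷ 250 mL = 118.8 units/mL
Drug rate = 16 mL/hr × 118.8 units/mL = 1900.8 units/hr
1900.8 units/hr ÷ 115.9091 kg = 16.39906 units/kg/hr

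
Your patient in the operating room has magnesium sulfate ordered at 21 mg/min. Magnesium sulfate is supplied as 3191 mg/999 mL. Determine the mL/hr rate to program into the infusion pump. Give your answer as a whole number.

394 mL/hr

21 mg/min × 60 min/hr = 1260 mg/hr
Concentration = 3191 mg ÷ 999 mL = 3.194194 mg/mL
Rate = 1260 mg/hr ÷ 3.194194 mg/mL = 394.4657 mL/hr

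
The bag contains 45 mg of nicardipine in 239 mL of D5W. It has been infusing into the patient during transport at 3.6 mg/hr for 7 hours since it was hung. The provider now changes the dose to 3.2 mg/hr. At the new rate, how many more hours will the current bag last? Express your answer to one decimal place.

6.2 hours

Initial rate:
Concentration = 45 mg ÷ 239 mL = 0.1882845 mg/mL
Rate = 3.6 mg/hr ÷ 0.1882845 mg/mL = 19.12 mL/hr
Volume infused so far = 19.12 mL/hr × 7 hr = 133.84 mL
Volume remaining = 239 − 133.84 = 105.16 mL
New rate:
Rate = 3.2 mg/hr ÷ 0.1882845 mg/mL = 16.99556 mL/hr
Time remaining = 105.16 mL ÷ 16.99556 mL/hr = 6.1875 hr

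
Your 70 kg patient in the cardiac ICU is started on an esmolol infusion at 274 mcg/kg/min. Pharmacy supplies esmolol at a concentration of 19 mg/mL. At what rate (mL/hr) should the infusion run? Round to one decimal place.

Dose = 274 mcg/kg/min × 70 kg = 19180 mcg/min
19180 mcg/min × 60 min/hr = 1150800 mcg/hr
Concentration = 19 mg/mL = 19000 mcg/mL
Rate = 1150800 mcg/hr ÷ 19000 mcg/mL = 60.56842 mL/hr

60.6 mL/hr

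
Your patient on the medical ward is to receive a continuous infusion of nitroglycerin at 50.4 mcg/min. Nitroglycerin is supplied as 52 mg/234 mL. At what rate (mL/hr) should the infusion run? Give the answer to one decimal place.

50.4 mcg/min × 60 min/hr = 3024 mcg/hr
Concentration = 52 mg ÷ 234 mL = 0.2222222 mg/mL = 222.2222 mcg/mL
Rate = 3024 mcg/hr ÷ 222.2222 mcg/mL = 13.608 mL/hr

13.6 mL/hr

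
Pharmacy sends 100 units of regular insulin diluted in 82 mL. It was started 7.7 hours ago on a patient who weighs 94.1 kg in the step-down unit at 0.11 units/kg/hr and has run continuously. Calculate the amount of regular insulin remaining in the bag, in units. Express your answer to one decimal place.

20.3 units

Dose = 0.11 units/kg/hr × 94.1 kg = 10.351 units/hr
Concentration = 100 units ÷ 82 mL = 1.219512 units/mL
Rate = 10.351 units/hr ÷ 1.219512 units/mL = 8.48782 mL/hr
Volume infused = 8.48782 mL/hr × 7.7 hr = 65.35621 mL
Volume remaining = 82 − 65.35621 = 16.64379 mL
Drug remaining = 16.64379 mL × 1.219512 units/mL = 20.2973 units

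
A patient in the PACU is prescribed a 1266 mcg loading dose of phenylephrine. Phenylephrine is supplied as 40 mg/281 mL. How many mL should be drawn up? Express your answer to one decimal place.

Concentration = 40 mg ÷ 281 mL = 0.1423488 mg/mL = 142.3488 mcg/mL
Volume = 1266 mcg ÷ 142.3488 mcg/mL = 8.89365 mL

8.9 mL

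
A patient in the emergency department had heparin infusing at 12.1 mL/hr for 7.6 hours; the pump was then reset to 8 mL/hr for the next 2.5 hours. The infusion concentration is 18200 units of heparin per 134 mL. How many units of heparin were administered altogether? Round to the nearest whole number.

15207 units

Concentration = 18200 units ÷ 134 mL = 135.8209 units/mL
Stage 1: 12.1 mL/hr × 7.6 hr = 91.96 mL → 91.96 mL × 135.8209 units/mL = 12490.09 units
Stage 2: 8 mL/hr × 2.5 hr = 20 mL → 20 mL × 135.8209 units/mL = 2716.418 units
Total = 12490.09 + 2716.418 = 15206.51 units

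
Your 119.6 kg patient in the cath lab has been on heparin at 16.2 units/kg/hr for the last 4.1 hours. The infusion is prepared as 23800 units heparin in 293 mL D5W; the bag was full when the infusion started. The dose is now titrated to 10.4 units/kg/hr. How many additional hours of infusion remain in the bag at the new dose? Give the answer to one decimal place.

Initial rate:
Dose = 16.2 units/kg/hr × 119.6 kg = 1937.52 units/hr
Concentration = 23800 units ÷ 293 mL = 81.22867 units/mL
Rate = 1937.52 units/hr ÷ 81.22867 units/mL = 23.85266 mL/hr
Volume infused so far = 23.85266 mL/hr × 4.1 hr = 97.79591 mL
Volume remaining = 293 − 97.79591 = 195.2041 mL
New rate:
Dose = 10.4 units/kg/hr × 119.6 kg = 1243.84 units/hr
Rate = 1243.84 units/hr ÷ 81.22867 units/mL = 15.31282 mL/hr
Time remaining = 195.2041 mL ÷ 15.31282 mL/hr = 12.74776 hr

12.7 hours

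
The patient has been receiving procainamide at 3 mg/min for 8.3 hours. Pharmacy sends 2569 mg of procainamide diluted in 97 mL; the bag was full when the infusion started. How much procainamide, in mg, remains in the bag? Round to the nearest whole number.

1075 mg

3 mg/min × 60 min/hr = 180 mg/hr
Concentration = 2569 mg ÷ 97 mL = 26.48454 mg/mL
Rate = 180 mg/hr ÷ 26.48454 mg/mL = 6.796419 mL/hr
Volume infused = 6.796419 mL/hr × 8.3 hr = 56.41028 mL
Volume remaining = 97 − 56.41028 = 40.58972 mL
Drug remaining = 40.58972 mL × 26.48454 mg/mL = 1075 mg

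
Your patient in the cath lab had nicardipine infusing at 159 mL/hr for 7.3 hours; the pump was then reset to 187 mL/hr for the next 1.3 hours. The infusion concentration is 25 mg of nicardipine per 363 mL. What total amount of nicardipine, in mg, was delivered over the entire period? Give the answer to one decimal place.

96.7 mg

Concentration = 25 mg ÷ 363 mL = 0.06887052 mg/mL
Stage 1: 159 mL/hr × 7.3 hr = 1160.7 mL → 1160.7 mL × 0.06887052 mg/mL = 79.93802 mg
Stage 2: 187 mL/hr × 1.3 hr = 243.1 mL → 243.1 mL × 0.06887052 mg/mL = 16.74242 mg
Total = 79.93802 + 16.74242 = 96.68044 mg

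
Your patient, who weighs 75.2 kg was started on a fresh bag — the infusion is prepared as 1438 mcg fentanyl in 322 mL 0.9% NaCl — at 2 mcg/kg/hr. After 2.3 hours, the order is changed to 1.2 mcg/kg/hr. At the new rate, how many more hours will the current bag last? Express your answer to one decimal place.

Initial rate:
Dose = 2 mcg/kg/hr × 75.2 kg = 150.4 mcg/hr
Concentration = 1438 mcg ÷ 322 mL = 4.465839 mcg/mL
Rate = 150.4 mcg/hr ÷ 4.465839 mcg/mL = 33.67789 mL/hr
Volume infused so far = 33.67789 mL/hr × 2.3 hr = 77.45914 mL
Volume remaining = 322 − 77.45914 = 244.5409 mL
New rate:
Dose = 1.2 mcg/kg/hr × 75.2 kg = 90.24 mcg/hr
Rate = 90.24 mcg/hr ÷ 4.465839 mcg/mL = 20.20673 mL/hr
Time remaining = 244.5409 mL ÷ 20.20673 mL/hr = 12.10195 hr

12.1 hours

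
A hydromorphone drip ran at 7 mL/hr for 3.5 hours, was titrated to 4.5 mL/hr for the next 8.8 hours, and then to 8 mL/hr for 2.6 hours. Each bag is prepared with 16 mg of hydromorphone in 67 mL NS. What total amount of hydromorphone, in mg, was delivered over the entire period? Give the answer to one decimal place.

Concentration = 16 mg ÷ 67 mL = 0.238806 mg/mL
Stage 1: 7 mL/hr × 3.5 hr = 24.5 mL → 24.5 mL × 0.238806 mg/mL = 5.850746 mg
Stage 2: 4.5 mL/hr × 8.8 hr = 39.6 mL → 39.6 mL × 0.238806 mg/mL = 9.456716 mg
Stage 3: 8 mL/hr × 2.6 hr = 20.8 mL → 20.8 mL × 0.238806 mg/mL = 4.967164 mg
Total = 5.850746 + 9.456716 + 4.967164 = 20.27463 mg

20.3 mg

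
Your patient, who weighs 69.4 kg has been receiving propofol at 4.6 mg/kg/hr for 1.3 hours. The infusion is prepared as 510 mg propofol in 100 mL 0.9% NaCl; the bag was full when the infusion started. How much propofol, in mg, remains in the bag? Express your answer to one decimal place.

Dose = 4.6 mg/kg/hr × 69.4 kg = 319.24 mg/hr
Concentration = 510 mg ÷ 100 mL = 5.1 mg/mL
Rate = 319.24 mg/hr ÷ 5.1 mg/mL = 62.59608 mL/hr
Volume infused = 62.59608 mL/hr × 1.3 hr = 81.3749 mL
Volume remaining = 100 − 81.3749 = 18.6251 mL
Drug remaining = 18.6251 mL × 5.1 mg/mL = 94.988 mg

95.0 mg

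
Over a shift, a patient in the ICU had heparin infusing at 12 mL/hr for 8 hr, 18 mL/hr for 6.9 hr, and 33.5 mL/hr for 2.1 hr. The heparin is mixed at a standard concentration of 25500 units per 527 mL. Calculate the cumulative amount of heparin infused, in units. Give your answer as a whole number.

14059 units

Concentration = 25500 units ÷ 527 mL = 48.3871 units/mL
Stage 1: 12 mL/hr × 8 hr = 96 mL → 96 mL × 48.3871 units/mL = 4645.161 units
Stage 2: 18 mL/hr × 6.9 hr = 124.2 mL → 124.2 mL × 48.3871 units/mL = 6009.677 units
Stage 3: 33.5 mL/hr × 2.1 hr = 70.35 mL → 70.35 mL × 48.3871 units/mL = 3404.032 units
Total = 4645.161 + 6009.677 + 3404.032 = 14058.87 units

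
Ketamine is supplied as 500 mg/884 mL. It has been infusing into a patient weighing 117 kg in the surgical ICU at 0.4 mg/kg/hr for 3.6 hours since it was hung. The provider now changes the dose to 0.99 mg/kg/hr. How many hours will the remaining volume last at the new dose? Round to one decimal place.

Initial rate:
Dose = 0.4 mg/kg/hr × 117 kg = 46.8 mg/hr
Concentration = 500 mg ÷ 884 mL = 0.5656109 mg/mL
Rate = 46.8 mg/hr ÷ 0.5656109 mg/mL = 82.7424 mL/hr
Volume infused so far = 82.7424 mL/hr × 3.6 hr = 297.8726 mL
Volume remaining = 884 − 297.8726 = 586.1274 mL
New rate:
Dose = 0.99 mg/kg/hr × 117 kg = 115.83 mg/hr
Rate = 115.83 mg/hr ÷ 0.5656109 mg/mL = 204.7874 mL/hr
Time remaining = 586.1274 mL ÷ 204.7874 mL/hr = 2.862126 hr

2.9 hours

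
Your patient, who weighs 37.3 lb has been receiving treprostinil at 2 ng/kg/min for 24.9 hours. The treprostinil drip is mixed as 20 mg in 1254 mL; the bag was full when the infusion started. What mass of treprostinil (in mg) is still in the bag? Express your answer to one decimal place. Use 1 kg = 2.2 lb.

Weight = 37.3 lb ÷ 2.2 lb/kg = 16.95455 kg
Dose = 2 ng/kg/min × 16.95455 kg = 33.90909 ng/min
33.90909 ng/min × 60 min/hr = 2034.545 ng/hr
Concentration = 20 mg ÷ 1254 mL = 0.01594896 mg/mL = 15948.96 ng/mL
Rate = 2034.545 ng/hr ÷ 15948.96 ng/mL = 0.127566 mL/hr
Volume infused = 0.127566 mL/hr × 24.9 hr = 3.176393 mL
Volume remaining = 1254 − 3.176393 = 1250.824 mL
Drug remaining = 1250.824 mL × 15948.96 ng/mL = 19949340 ng = 19.94934 mg

19.9 mg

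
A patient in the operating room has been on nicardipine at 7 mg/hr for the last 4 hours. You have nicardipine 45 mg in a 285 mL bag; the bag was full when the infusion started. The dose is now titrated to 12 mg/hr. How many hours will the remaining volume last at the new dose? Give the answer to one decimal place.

1.4 hours

Initial rate:
Concentration = 45 mg ÷ 285 mL = 0.1578947 mg/mL
Rate = 7 mg/hr ÷ 0.1578947 mg/mL = 44.33333 mL/hr
Volume infused so far = 44.33333 mL/hr × 4 hr = 177.3333 mL
Volume remaining = 285 − 177.3333 = 107.6667 mL
New rate:
Rate = 12 mg/hr ÷ 0.1578947 mg/mL = 76 mL/hr
Time remaining = 107.6667 mL ÷ 76 mL/hr = 1.416667 hr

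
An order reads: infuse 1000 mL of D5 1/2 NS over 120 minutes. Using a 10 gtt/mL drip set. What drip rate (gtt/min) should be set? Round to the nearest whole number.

1000 mL ÷ (120 min) = 8.333333 mL/min
8.333333 mL/min × 10 gtt/mL = 83.33333 gtt/min

83 gtt/min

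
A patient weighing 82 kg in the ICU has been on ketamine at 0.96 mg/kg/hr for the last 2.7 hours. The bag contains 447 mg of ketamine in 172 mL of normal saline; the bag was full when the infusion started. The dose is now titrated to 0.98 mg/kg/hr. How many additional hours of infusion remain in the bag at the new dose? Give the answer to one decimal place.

2.9 hours

Initial rate:
Dose = 0.96 mg/kg/hr × 82 kg = 78.72 mg/hr
Concentration = 447 mg ÷ 172 mL = 2.598837 mg/mL
Rate = 78.72 mg/hr ÷ 2.598837 mg/mL = 30.29047 mL/hr
Volume infused so far = 30.29047 mL/hr × 2.7 hr = 81.78427 mL
Volume remaining = 172 − 81.78427 = 90.21573 mL
New rate:
Dose = 0.98 mg/kg/hr × 82 kg = 80.36 mg/hr
Rate = 80.36 mg/hr ÷ 2.598837 mg/mL = 30.92152 mL/hr
Time remaining = 90.21573 mL ÷ 30.92152 mL/hr = 2.917571 hr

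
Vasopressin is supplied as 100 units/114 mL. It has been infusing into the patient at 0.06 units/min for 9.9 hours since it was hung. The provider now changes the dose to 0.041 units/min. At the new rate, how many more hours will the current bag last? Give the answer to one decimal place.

26.2 hours

Initial rate:
0.06 units/min × 60 min/hr = 3.6 units/hr
Concentration = 100 units ÷ 114 mL = 0.877193 units/mL
Rate = 3.6 units/hr ÷ 0.877193 units/mL = 4.104 mL/hr
Volume infused so far = 4.104 mL/hr × 9.9 hr = 40.6296 mL
Volume remaining = 114 − 40.6296 = 73.3704 mL
New rate:
0.041 units/min × 60 min/hr = 2.46 units/hr
Rate = 2.46 units/hr ÷ 0.877193 units/mL = 2.8044 mL/hr
Time remaining = 73.3704 mL ÷ 2.8044 mL/hr = 26.1626 hr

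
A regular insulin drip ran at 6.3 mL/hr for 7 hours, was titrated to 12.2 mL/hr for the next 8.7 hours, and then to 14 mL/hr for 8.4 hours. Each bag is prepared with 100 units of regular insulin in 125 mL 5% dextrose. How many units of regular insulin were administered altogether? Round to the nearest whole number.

Concentration = 100 units ÷ 125 mL = 0.8 units/mL
Stage 1: 6.3 mL/hr × 7 hr = 44.1 mL → 44.1 mL × 0.8 units/mL = 35.28 units
Stage 2: 12.2 mL/hr × 8.7 hr = 106.14 mL → 106.14 mL × 0.8 units/mL = 84.912 units
Stage 3: 14 mL/hr × 8.4 hr = 117.6 mL → 117.6 mL × 0.8 units/mL = 94.08 units
Total = 35.28 + 84.912 + 94.08 = 214.272 units

214 units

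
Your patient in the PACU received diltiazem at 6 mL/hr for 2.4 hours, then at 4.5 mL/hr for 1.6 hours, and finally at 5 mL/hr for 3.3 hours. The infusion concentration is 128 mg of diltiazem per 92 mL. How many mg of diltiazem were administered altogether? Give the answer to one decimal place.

53.0 mg

Concentration = 128 mg ÷ 92 mL = 1.391304 mg/mL
Stage 1: 6 mL/hr × 2.4 hr = 14.4 mL → 14.4 mL × 1.391304 mg/mL = 20.03478 mg
Stage 2: 4.5 mL/hr × 1.6 hr = 7.2 mL → 7.2 mL × 1.391304 mg/mL = 10.01739 mg
Stage 3: 5 mL/hr × 3.3 hr = 16.5 mL → 16.5 mL × 1.391304 mg/mL = 22.95652 mg
Total = 20.03478 + 10.01739 + 22.95652 = 53.0087 mg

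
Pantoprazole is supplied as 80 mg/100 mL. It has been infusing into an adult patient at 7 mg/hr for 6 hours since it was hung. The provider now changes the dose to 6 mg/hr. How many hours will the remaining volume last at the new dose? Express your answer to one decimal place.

Initial rate:
Concentration = 80 mg ÷ 100 mL = 0.8 mg/mL
Rate = 7 mg/hr ÷ 0.8 mg/mL = 8.75 mL/hr
Volume infused so far = 8.75 mL/hr × 6 hr = 52.5 mL
Volume remaining = 100 − 52.5 = 47.5 mL
New rate:
Rate = 6 mg/hr ÷ 0.8 mg/mL = 7.5 mL/hr
Time remaining = 47.5 mL ÷ 7.5 mL/hr = 6.333333 hr

6.3 hours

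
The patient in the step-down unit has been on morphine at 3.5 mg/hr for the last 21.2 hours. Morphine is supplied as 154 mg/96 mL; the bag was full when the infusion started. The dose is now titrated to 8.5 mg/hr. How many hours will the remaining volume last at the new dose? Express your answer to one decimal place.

Initial rate:
Concentration = 154 mg ÷ 96 mL = 1.604167 mg/mL
Rate = 3.5 mg/hr ÷ 1.604167 mg/mL = 2.181818 mL/hr
Volume infused so far = 2.181818 mL/hr × 21.2 hr = 46.25455 mL
Volume remaining = 96 − 46.25455 = 49.74545 mL
New rate:
Rate = 8.5 mg/hr ÷ 1.604167 mg/mL = 5.298701 mL/hr
Time remaining = 49.74545 mL ÷ 5.298701 mL/hr = 9.388235 hr

9.4 hours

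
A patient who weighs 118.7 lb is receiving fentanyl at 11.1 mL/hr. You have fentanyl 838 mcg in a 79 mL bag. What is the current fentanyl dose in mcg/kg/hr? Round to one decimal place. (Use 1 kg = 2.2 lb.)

2.2 mcg/kg/hr

Weight = 118.7 lb ÷ 2.2 lb/kg = 53.95455 kg
Concentration = 838 mcg ÷ 79 mL = 10.60759 mcg/mL
Drug rate = 11.1 mL/hr × 10.60759 mcg/mL = 117.7443 mcg/hr
117.7443 mcg/hr ÷ 53.95455 kg = 2.182287 mcg/kg/hr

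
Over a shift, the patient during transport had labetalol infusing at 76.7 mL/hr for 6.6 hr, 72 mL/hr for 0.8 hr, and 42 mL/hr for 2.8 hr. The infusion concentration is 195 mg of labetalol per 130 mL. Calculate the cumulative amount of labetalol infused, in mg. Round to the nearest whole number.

1022 mg

Concentration = 195 mg ÷ 130 mL = 1.5 mg/mL
Stage 1: 76.7 mL/hr × 6.6 hr = 506.22 mL → 506.22 mL × 1.5 mg/mL = 759.33 mg
Stage 2: 72 mL/hr × 0.8 hr = 57.6 mL → 57.6 mL × 1.5 mg/mL = 86.4 mg
Stage 3: 42 mL/hr × 2.8 hr = 117.6 mL → 117.6 mL × 1.5 mg/mL = 176.4 mg
Total = 759.33 + 86.4 + 176.4 = 1022.13 mg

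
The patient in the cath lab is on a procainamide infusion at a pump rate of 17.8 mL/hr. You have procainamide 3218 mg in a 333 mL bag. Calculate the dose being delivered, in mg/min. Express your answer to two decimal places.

2.87 mg/min

Concentration = 3218 mg ÷ 333 mL = 9.663664 mg/mL
Drug rate = 17.8 mL/hr × 9.663664 mg/mL = 172.0132 mg/hr
172.0132 mg/hr ÷ 60 min/hr = 2.866887 mg/min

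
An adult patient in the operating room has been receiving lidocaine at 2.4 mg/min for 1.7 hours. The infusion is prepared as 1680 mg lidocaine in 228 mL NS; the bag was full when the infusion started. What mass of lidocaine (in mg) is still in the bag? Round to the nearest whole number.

2.4 mg/min × 60 min/hr = 144 mg/hr
Concentration = 1680 mg ÷ 228 mL = 7.368421 mg/mL
Rate = 144 mg/hr ÷ 7.368421 mg/mL = 19.54286 mL/hr
Volume infused = 19.54286 mL/hr × 1.7 hr = 33.22286 mL
Volume remaining = 228 − 33.22286 = 194.7771 mL
Drug remaining = 194.7771 mL × 7.368421 mg/mL = 1435.2 mg

1435 mg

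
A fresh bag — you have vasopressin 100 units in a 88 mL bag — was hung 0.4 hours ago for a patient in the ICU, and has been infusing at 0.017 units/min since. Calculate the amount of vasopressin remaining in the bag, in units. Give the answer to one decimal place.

99.6 units

0.017 units/min × 60 min/hr = 1.02 units/hr
Concentration = 100 units ÷ 88 mL = 1.136364 units/mL
Rate = 1.02 units/hr ÷ 1.136364 units/mL = 0.8976 mL/hr
Volume infused = 0.8976 mL/hr × 0.4 hr = 0.35904 mL
Volume remaining = 88 − 0.35904 = 87.64096 mL
Drug remaining = 87.64096 mL × 1.136364 units/mL = 99.592 units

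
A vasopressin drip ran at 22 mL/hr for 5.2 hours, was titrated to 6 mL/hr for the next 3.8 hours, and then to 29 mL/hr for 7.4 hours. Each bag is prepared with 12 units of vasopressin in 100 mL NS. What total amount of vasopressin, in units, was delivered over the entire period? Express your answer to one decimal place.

42.2 units

Concentration = 12 units ÷ 100 mL = 0.12 units/mL
Stage 1: 22 mL/hr × 5.2 hr = 114.4 mL → 114.4 mL × 0.12 units/mL = 13.728 units
Stage 2: 6 mL/hr × 3.8 hr = 22.8 mL → 22.8 mL × 0.12 units/mL = 2.736 units
Stage 3: 29 mL/hr × 7.4 hr = 214.6 mL → 214.6 mL × 0.12 units/mL = 25.752 units
Total = 13.728 + 2.736 + 25.752 = 42.216 units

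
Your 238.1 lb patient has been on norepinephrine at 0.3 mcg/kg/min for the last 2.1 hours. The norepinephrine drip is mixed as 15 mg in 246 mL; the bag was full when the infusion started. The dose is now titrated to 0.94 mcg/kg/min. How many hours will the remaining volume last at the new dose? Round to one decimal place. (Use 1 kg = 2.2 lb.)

1.8 hours

Initial rate:
Weight = 238.1 lb ÷ 2.2 lb/kg = 108.2273 kg
Dose = 0.3 mcg/kg/min × 108.2273 kg = 32.46818 mcg/min
32.46818 mcg/min × 60 min/hr = 1948.091 mcg/hr
Concentration = 15 mg ÷ 246 mL = 0.06097561 mg/mL = 60.97561 mcg/mL
Rate = 1948.091 mcg/hr ÷ 60.97561 mcg/mL = 31.94869 mL/hr
Volume infused so far = 31.94869 mL/hr × 2.1 hr = 67.09225 mL
Volume remaining = 246 − 67.09225 = 178.9077 mL
New rate:
Dose = 0.94 mcg/kg/min × 108.2273 kg = 101.7336 mcg/min
101.7336 mcg/min × 60 min/hr = 6104.018 mcg/hr
Rate = 6104.018 mcg/hr ÷ 60.97561 mcg/mL = 100.1059 mL/hr
Time remaining = 178.9077 mL ÷ 100.1059 mL/hr = 1.787185 hr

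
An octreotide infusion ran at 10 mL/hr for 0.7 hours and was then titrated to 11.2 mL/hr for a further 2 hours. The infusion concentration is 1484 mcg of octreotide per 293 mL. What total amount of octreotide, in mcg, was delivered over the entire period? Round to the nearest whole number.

149 mcg

Concentration = 1484 mcg ÷ 293 mL = 5.064846 mcg/mL
Stage 1: 10 mL/hr × 0.7 hr = 7 mL → 7 mL × 5.064846 mcg/mL = 35.45392 mcg
Stage 2: 11.2 mL/hr × 2 hr = 22.4 mL → 22.4 mL × 5.064846 mcg/mL = 113.4526 mcg
Total = 35.45392 + 113.4526 = 148.9065 mcg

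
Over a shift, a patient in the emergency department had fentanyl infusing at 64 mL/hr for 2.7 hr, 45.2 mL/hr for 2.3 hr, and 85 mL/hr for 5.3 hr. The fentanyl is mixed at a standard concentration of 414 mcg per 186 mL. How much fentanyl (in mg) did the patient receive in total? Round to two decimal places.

Concentration = 414 mcg ÷ 186 mL = 2.225806 mcg/mL
Stage 1: 64 mL/hr × 2.7 hr = 172.8 mL → 172.8 mL × 2.225806 mcg/mL = 384.6194 mcg
Stage 2: 45.2 mL/hr × 2.3 hr = 103.96 mL → 103.96 mL × 2.225806 mcg/mL = 231.3948 mcg
Stage 3: 85 mL/hr × 5.3 hr = 450.5 mL → 450.5 mL × 2.225806 mcg/mL = 1002.726 mcg
Total = 384.6194 + 231.3948 + 1002.726 = 1618.74 mcg = 1.61874 mg

1.62 mg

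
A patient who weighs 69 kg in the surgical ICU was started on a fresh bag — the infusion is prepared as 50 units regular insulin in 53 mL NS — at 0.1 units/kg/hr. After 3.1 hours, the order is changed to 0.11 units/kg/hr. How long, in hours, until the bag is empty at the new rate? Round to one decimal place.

Initial rate:
Dose = 0.1 units/kg/hr × 69 kg = 6.9 units/hr
Concentration = 50 units ÷ 53 mL = 0.9433962 units/mL
Rate = 6.9 units/hr ÷ 0.9433962 units/mL = 7.314 mL/hr
Volume infused so far = 7.314 mL/hr × 3.1 hr = 22.6734 mL
Volume remaining = 53 − 22.6734 = 30.3266 mL
New rate:
Dose = 0.11 units/kg/hr × 69 kg = 7.59 units/hr
Rate = 7.59 units/hr ÷ 0.9433962 units/mL = 8.0454 mL/hr
Time remaining = 30.3266 mL ÷ 8.0454 mL/hr = 3.769433 hr

3.8 hours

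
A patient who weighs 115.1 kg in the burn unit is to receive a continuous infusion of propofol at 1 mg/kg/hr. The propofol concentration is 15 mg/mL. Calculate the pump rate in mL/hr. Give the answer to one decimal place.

Dose = 1 mg/kg/hr × 115.1 kg = 115.1 mg/hr
Rate = 115.1 mg/hr ÷ 15 mg/mL = 7.673333 mL/hr

7.7 mL/hr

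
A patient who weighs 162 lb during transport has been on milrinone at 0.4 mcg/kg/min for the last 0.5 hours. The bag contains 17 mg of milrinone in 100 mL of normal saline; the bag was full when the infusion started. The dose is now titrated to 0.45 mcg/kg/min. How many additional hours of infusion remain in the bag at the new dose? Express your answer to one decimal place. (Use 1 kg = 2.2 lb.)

Initial rate:
Weight = 162 lb ÷ 2.2 lb/kg = 73.63636 kg
Dose = 0.4 mcg/kg/min × 73.63636 kg = 29.45455 mcg/min
29.45455 mcg/min × 60 min/hr = 1767.273 mcg/hr
Concentration = 17 mg ÷ 100 mL = 0.17 mg/mL = 170 mcg/mL
Rate = 1767.273 mcg/hr ÷ 170 mcg/mL = 10.39572 mL/hr
Volume infused so far = 10.39572 mL/hr × 0.5 hr = 5.197861 mL
Volume remaining = 100 − 5.197861 = 94.80214 mL
New rate:
Dose = 0.45 mcg/kg/min × 73.63636 kg = 33.13636 mcg/min
33.13636 mcg/min × 60 min/hr = 1988.182 mcg/hr
Rate = 1988.182 mcg/hr ÷ 170 mcg/mL = 11.69519 mL/hr
Time remaining = 94.80214 mL ÷ 11.69519 mL/hr = 8.106081 hr

8.1 hours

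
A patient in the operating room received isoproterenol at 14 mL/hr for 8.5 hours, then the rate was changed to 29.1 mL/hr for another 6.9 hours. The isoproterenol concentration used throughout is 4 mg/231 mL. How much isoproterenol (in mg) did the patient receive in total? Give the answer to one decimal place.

Concentration = 4 mg ÷ 231 mL = 0.01731602 mg/mL
Stage 1: 14 mL/hr × 8.5 hr = 119 mL → 119 mL × 0.01731602 mg/mL = 2.060606 mg
Stage 2: 29.1 mL/hr × 6.9 hr = 200.79 mL → 200.79 mL × 0.01731602 mg/mL = 3.476883 mg
Total = 2.060606 + 3.476883 = 5.537489 mg

5.5 mg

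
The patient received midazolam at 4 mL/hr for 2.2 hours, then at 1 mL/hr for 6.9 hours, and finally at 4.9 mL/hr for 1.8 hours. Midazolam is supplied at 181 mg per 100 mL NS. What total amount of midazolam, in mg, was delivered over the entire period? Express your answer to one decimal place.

44.4 mg

Concentration = 181 mg ÷ 100 mL = 1.81 mg/mL
Stage 1: 4 mL/hr × 2.2 hr = 8.8 mL → 8.8 mL × 1.81 mg/mL = 15.928 mg
Stage 2: 1 mL/hr × 6.9 hr = 6.9 mL → 6.9 mL × 1.81 mg/mL = 12.489 mg
Stage 3: 4.9 mL/hr × 1.8 hr = 8.82 mL → 8.82 mL × 1.81 mg/mL = 15.9642 mg
Total = 15.928 + 12.489 + 15.9642 = 44.3812 mg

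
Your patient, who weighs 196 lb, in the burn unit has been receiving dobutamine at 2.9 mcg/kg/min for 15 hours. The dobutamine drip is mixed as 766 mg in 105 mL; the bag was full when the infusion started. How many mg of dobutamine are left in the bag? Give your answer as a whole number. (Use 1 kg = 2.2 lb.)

Weight = 196 lb ÷ 2.2 lb/kg = 89.09091 kg
Dose = 2.9 mcg/kg/min × 89.09091 kg = 258.3636 mcg/min
258.3636 mcg/min × 60 min/hr = 15501.82 mcg/hr
Concentration = 766 mg ÷ 105 mL = 7.295238 mg/mL = 7295.238 mcg/mL
Rate = 15501.82 mcg/hr ÷ 7295.238 mcg/mL = 2.124923 mL/hr
Volume infused = 2.124923 mL/hr × 15 hr = 31.87384 mL
Volume remaining = 105 − 31.87384 = 73.12616 mL
Drug remaining = 73.12616 mL × 7295.238 mcg/mL = 533472.7 mcg = 533.4727 mg

533 mg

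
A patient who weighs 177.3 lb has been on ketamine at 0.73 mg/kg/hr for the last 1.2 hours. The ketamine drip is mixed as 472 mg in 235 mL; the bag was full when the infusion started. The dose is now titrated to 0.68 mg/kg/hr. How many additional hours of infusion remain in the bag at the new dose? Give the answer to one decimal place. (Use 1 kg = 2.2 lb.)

7.3 hours

Initial rate:
Weight = 177.3 lb ÷ 2.2 lb/kg = 80.59091 kg
Dose = 0.73 mg/kg/hr × 80.59091 kg = 58.83136 mg/hr
Concentration = 472 mg ÷ 235 mL = 2.008511 mg/mL
Rate = 58.83136 mg/hr ÷ 2.008511 mg/mL = 29.29104 mL/hr
Volume infused so far = 29.29104 mL/hr × 1.2 hr = 35.14925 mL
Volume remaining = 235 − 35.14925 = 199.8508 mL
New rate:
Dose = 0.68 mg/kg/hr × 80.59091 kg = 54.80182 mg/hr
Rate = 54.80182 mg/hr ÷ 2.008511 mg/mL = 27.2848 mL/hr
Time remaining = 199.8508 mL ÷ 27.2848 mL/hr = 7.324618 hr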